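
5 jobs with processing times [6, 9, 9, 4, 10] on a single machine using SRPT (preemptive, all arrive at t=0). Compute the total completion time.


Since all jobs arrive at t=0, SRPT equals SPT ordering.
SPT order: [4, 6, 9, 9, 10]
Completion times:
  Job 1: p=4, C=4
  Job 2: p=6, C=10
  Job 3: p=9, C=19
  Job 4: p=9, C=28
  Job 5: p=10, C=38
Total completion time = 4 + 10 + 19 + 28 + 38 = 99

99


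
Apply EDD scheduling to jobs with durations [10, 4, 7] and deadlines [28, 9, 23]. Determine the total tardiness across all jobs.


Sort by due date (EDD order): [(4, 9), (7, 23), (10, 28)]
Compute completion times and tardiness:
  Job 1: p=4, d=9, C=4, tardiness=max(0,4-9)=0
  Job 2: p=7, d=23, C=11, tardiness=max(0,11-23)=0
  Job 3: p=10, d=28, C=21, tardiness=max(0,21-28)=0
Total tardiness = 0

0


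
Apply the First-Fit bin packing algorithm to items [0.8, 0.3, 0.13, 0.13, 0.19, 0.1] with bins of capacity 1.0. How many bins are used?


Place items sequentially using First-Fit:
  Item 0.8 -> new Bin 1
  Item 0.3 -> new Bin 2
  Item 0.13 -> Bin 1 (now 0.93)
  Item 0.13 -> Bin 2 (now 0.43)
  Item 0.19 -> Bin 2 (now 0.62)
  Item 0.1 -> Bin 2 (now 0.72)
Total bins used = 2

2


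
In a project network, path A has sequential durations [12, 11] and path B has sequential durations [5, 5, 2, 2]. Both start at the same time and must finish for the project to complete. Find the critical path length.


Path A total = 12 + 11 = 23
Path B total = 5 + 5 + 2 + 2 = 14
Critical path = longest path = max(23, 14) = 23

23


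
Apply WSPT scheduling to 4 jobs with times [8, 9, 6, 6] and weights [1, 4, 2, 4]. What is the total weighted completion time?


Compute p/w ratios and sort ascending (WSPT): [(6, 4), (9, 4), (6, 2), (8, 1)]
Compute weighted completion times:
  Job (p=6,w=4): C=6, w*C=4*6=24
  Job (p=9,w=4): C=15, w*C=4*15=60
  Job (p=6,w=2): C=21, w*C=2*21=42
  Job (p=8,w=1): C=29, w*C=1*29=29
Total weighted completion time = 155

155


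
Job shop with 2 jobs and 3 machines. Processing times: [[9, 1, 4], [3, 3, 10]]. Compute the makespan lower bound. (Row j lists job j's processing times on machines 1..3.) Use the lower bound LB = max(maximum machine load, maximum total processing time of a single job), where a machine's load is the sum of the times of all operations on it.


Machine loads:
  Machine 1: 9 + 3 = 12
  Machine 2: 1 + 3 = 4
  Machine 3: 4 + 10 = 14
Max machine load = 14
Job totals:
  Job 1: 14
  Job 2: 16
Max job total = 16
Lower bound = max(14, 16) = 16

16


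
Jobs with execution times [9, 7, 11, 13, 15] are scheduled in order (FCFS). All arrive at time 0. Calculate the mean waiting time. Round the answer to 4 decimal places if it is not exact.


FCFS order (as given): [9, 7, 11, 13, 15]
Waiting times:
  Job 1: wait = 0
  Job 2: wait = 9
  Job 3: wait = 16
  Job 4: wait = 27
  Job 5: wait = 40
Sum of waiting times = 92
Average waiting time = 92/5 = 18.4

18.4


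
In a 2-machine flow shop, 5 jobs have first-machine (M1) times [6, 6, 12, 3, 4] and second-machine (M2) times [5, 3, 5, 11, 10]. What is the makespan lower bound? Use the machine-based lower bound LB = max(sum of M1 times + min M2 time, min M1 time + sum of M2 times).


LB1 = sum(M1 times) + min(M2 times) = 31 + 3 = 34
LB2 = min(M1 times) + sum(M2 times) = 3 + 34 = 37
Lower bound = max(LB1, LB2) = max(34, 37) = 37

37


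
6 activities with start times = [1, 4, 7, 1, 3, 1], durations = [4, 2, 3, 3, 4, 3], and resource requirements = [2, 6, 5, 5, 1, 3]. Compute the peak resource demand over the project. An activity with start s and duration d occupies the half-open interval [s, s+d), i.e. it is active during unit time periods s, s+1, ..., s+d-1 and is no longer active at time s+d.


Each activity i is active on [start_i, start_i + duration_i).
Compute total resource usage per time slot:
  t=0: active resources = [], total = 0
  t=1: active resources = [2, 5, 3], total = 10
  t=2: active resources = [2, 5, 3], total = 10
  t=3: active resources = [2, 5, 1, 3], total = 11
  t=4: active resources = [2, 6, 1], total = 9
  t=5: active resources = [6, 1], total = 7
  t=6: active resources = [1], total = 1
  t=7: active resources = [5], total = 5
  t=8: active resources = [5], total = 5
  t=9: active resources = [5], total = 5
Peak resource demand = 11

11


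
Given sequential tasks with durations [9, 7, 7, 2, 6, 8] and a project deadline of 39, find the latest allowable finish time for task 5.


LF(activity 5) = deadline - sum of successor durations
Successors: activities 6 through 6 with durations [8]
Sum of successor durations = 8
LF = 39 - 8 = 31

31


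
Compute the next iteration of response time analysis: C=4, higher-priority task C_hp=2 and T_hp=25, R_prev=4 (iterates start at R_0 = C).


R_next = C + ceil(R_prev / T_hp) * C_hp
ceil(4 / 25) = ceil(0.16) = 1
Interference = 1 * 2 = 2
R_next = 4 + 2 = 6

6


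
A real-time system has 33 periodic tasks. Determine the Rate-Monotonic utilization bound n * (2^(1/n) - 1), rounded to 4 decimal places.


Compute 2^(1/33) = 1.0212266063
Subtract 1: 1.0212266063 - 1 = 0.0212266063
Multiply by n: 33 * 0.0212266063 = 0.7004780079
Round to 4 dp: 0.7005

0.7005


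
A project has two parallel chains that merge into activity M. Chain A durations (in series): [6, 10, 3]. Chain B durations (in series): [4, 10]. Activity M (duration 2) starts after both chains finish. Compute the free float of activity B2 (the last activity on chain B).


ES(B2) = sum of predecessors on chain B = 4
EF(B2) = ES + duration = 4 + 10 = 14
Successor of B2 is M. ES(M) = max(sum(A), sum(B)) = max(19, 14) = 19
Free float = ES(successor) - EF(current) = 19 - 14 = 5

5


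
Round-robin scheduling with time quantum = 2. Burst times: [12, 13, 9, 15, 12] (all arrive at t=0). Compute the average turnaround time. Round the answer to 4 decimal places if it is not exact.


Time quantum = 2
Execution trace:
  J1 runs 2 units, time = 2
  J2 runs 2 units, time = 4
  J3 runs 2 units, time = 6
  J4 runs 2 units, time = 8
  J5 runs 2 units, time = 10
  J1 runs 2 units, time = 12
  J2 runs 2 units, time = 14
  J3 runs 2 units, time = 16
  J4 runs 2 units, time = 18
  J5 runs 2 units, time = 20
  J1 runs 2 units, time = 22
  J2 runs 2 units, time = 24
  J3 runs 2 units, time = 26
  J4 runs 2 units, time = 28
  J5 runs 2 units, time = 30
  J1 runs 2 units, time = 32
  J2 runs 2 units, time = 34
  J3 runs 2 units, time = 36
  J4 runs 2 units, time = 38
  J5 runs 2 units, time = 40
  J1 runs 2 units, time = 42
  J2 runs 2 units, time = 44
  J3 runs 1 units, time = 45
  J4 runs 2 units, time = 47
  J5 runs 2 units, time = 49
  J1 runs 2 units, time = 51
  J2 runs 2 units, time = 53
  J4 runs 2 units, time = 55
  J5 runs 2 units, time = 57
  J2 runs 1 units, time = 58
  J4 runs 2 units, time = 60
  J4 runs 1 units, time = 61
Finish times: [51, 58, 45, 61, 57]
Average turnaround = 272/5 = 54.4

54.4


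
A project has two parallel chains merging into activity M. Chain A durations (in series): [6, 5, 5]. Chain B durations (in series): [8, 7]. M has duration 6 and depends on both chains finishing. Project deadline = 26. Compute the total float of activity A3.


Forward pass: ES(A3) = sum of predecessors on chain A = 11
EF = ES + duration = 11 + 5 = 16
Backward pass: LF(M) = deadline = 26; LS(M) = 26 - 6 = 20
LF(A3) = LS(M) - sum(successors on chain A) = 20 - 0 = 20
LS = LF - duration = 20 - 5 = 15
Total float = LS - ES = 15 - 11 = 4

4


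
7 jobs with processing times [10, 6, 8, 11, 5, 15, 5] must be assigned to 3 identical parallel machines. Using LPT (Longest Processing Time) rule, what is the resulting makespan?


Sort jobs in decreasing order (LPT): [15, 11, 10, 8, 6, 5, 5]
Assign each job to the least loaded machine:
  Machine 1: jobs [15, 5], load = 20
  Machine 2: jobs [11, 6, 5], load = 22
  Machine 3: jobs [10, 8], load = 18
Makespan = max load = 22

22


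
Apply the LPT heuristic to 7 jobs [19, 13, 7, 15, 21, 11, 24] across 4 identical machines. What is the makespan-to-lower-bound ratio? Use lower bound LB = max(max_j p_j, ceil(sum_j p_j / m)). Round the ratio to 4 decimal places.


LPT order: [24, 21, 19, 15, 13, 11, 7]
Machine loads after assignment: [24, 28, 30, 28]
LPT makespan = 30
Lower bound = max(max_job, ceil(total/4)) = max(24, 28) = 28
Ratio = 30 / 28 = 1.0714

1.0714


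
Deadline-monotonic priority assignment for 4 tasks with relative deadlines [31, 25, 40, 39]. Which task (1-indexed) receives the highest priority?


Sort tasks by relative deadline (ascending):
  Task 2: deadline = 25
  Task 1: deadline = 31
  Task 4: deadline = 39
  Task 3: deadline = 40
Priority order (highest first): [2, 1, 4, 3]
Highest priority task = 2

2


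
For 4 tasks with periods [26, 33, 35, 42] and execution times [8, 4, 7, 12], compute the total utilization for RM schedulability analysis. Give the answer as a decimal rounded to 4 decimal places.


Compute individual utilizations (exact fractions):
  Task 1: C/T = 8/26 = 4/13 (approx. 0.3077)
  Task 2: C/T = 4/33 (approx. 0.1212)
  Task 3: C/T = 7/35 = 1/5 (approx. 0.2)
  Task 4: C/T = 12/42 = 2/7 (approx. 0.2857)
Total utilization U = 4/13 + 4/33 + 1/5 + 2/7 = 13733/15015
Rounded to 4 decimal places: U = 0.9146
RM (Liu & Layland) bound for 4 tasks = 0.756828; compare with U = 13733/15015 (approx. 0.914619)
bound < U <= 1, so the RM sufficient condition is not met (inconclusive; an exact test such as response-time analysis is needed).

0.9146


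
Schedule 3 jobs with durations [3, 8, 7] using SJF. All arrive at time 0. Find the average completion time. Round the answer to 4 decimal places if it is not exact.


SJF order (ascending): [3, 7, 8]
Completion times:
  Job 1: burst=3, C=3
  Job 2: burst=7, C=10
  Job 3: burst=8, C=18
Average completion = 31/3 = 10.3333

10.3333


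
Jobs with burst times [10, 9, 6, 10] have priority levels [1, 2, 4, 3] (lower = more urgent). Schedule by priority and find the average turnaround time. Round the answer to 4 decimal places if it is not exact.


Sort by priority (ascending = highest first):
Order: [(1, 10), (2, 9), (3, 10), (4, 6)]
Completion times:
  Priority 1, burst=10, C=10
  Priority 2, burst=9, C=19
  Priority 3, burst=10, C=29
  Priority 4, burst=6, C=35
Average turnaround = 93/4 = 23.25

23.25


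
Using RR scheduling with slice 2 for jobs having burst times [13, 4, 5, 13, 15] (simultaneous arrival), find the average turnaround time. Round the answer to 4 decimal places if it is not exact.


Time quantum = 2
Execution trace:
  J1 runs 2 units, time = 2
  J2 runs 2 units, time = 4
  J3 runs 2 units, time = 6
  J4 runs 2 units, time = 8
  J5 runs 2 units, time = 10
  J1 runs 2 units, time = 12
  J2 runs 2 units, time = 14
  J3 runs 2 units, time = 16
  J4 runs 2 units, time = 18
  J5 runs 2 units, time = 20
  J1 runs 2 units, time = 22
  J3 runs 1 units, time = 23
  J4 runs 2 units, time = 25
  J5 runs 2 units, time = 27
  J1 runs 2 units, time = 29
  J4 runs 2 units, time = 31
  J5 runs 2 units, time = 33
  J1 runs 2 units, time = 35
  J4 runs 2 units, time = 37
  J5 runs 2 units, time = 39
  J1 runs 2 units, time = 41
  J4 runs 2 units, time = 43
  J5 runs 2 units, time = 45
  J1 runs 1 units, time = 46
  J4 runs 1 units, time = 47
  J5 runs 2 units, time = 49
  J5 runs 1 units, time = 50
Finish times: [46, 14, 23, 47, 50]
Average turnaround = 180/5 = 36.0

36.0


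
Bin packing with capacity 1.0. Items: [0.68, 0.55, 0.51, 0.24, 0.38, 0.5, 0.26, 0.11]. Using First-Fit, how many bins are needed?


Place items sequentially using First-Fit:
  Item 0.68 -> new Bin 1
  Item 0.55 -> new Bin 2
  Item 0.51 -> new Bin 3
  Item 0.24 -> Bin 1 (now 0.92)
  Item 0.38 -> Bin 2 (now 0.93)
  Item 0.5 -> new Bin 4
  Item 0.26 -> Bin 3 (now 0.77)
  Item 0.11 -> Bin 3 (now 0.88)
Total bins used = 4

4


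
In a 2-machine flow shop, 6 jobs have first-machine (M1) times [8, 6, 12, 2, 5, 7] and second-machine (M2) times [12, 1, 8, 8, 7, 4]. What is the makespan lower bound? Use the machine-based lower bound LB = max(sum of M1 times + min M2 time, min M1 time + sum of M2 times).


LB1 = sum(M1 times) + min(M2 times) = 40 + 1 = 41
LB2 = min(M1 times) + sum(M2 times) = 2 + 40 = 42
Lower bound = max(LB1, LB2) = max(41, 42) = 42

42


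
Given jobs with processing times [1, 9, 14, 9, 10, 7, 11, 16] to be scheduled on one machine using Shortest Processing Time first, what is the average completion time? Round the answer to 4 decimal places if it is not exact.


Sort jobs by processing time (SPT order): [1, 7, 9, 9, 10, 11, 14, 16]
Compute completion times sequentially:
  Job 1: processing = 1, completes at 1
  Job 2: processing = 7, completes at 8
  Job 3: processing = 9, completes at 17
  Job 4: processing = 9, completes at 26
  Job 5: processing = 10, completes at 36
  Job 6: processing = 11, completes at 47
  Job 7: processing = 14, completes at 61
  Job 8: processing = 16, completes at 77
Sum of completion times = 273
Average completion time = 273/8 = 34.125

34.125


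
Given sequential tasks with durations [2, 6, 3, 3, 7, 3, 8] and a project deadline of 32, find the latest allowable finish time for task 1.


LF(activity 1) = deadline - sum of successor durations
Successors: activities 2 through 7 with durations [6, 3, 3, 7, 3, 8]
Sum of successor durations = 30
LF = 32 - 30 = 2

2


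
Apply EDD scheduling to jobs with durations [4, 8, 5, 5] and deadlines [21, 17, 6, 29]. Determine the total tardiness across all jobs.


Sort by due date (EDD order): [(5, 6), (8, 17), (4, 21), (5, 29)]
Compute completion times and tardiness:
  Job 1: p=5, d=6, C=5, tardiness=max(0,5-6)=0
  Job 2: p=8, d=17, C=13, tardiness=max(0,13-17)=0
  Job 3: p=4, d=21, C=17, tardiness=max(0,17-21)=0
  Job 4: p=5, d=29, C=22, tardiness=max(0,22-29)=0
Total tardiness = 0

0


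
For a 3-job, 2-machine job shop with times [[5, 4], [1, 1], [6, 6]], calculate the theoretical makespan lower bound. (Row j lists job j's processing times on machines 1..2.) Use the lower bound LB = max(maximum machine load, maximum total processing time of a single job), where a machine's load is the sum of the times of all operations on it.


Machine loads:
  Machine 1: 5 + 1 + 6 = 12
  Machine 2: 4 + 1 + 6 = 11
Max machine load = 12
Job totals:
  Job 1: 9
  Job 2: 2
  Job 3: 12
Max job total = 12
Lower bound = max(12, 12) = 12

12


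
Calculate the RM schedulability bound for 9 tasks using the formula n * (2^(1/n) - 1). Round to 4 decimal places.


Compute 2^(1/9) = 1.0800597389
Subtract 1: 1.0800597389 - 1 = 0.0800597389
Multiply by n: 9 * 0.0800597389 = 0.7205376501
Round to 4 dp: 0.7205

0.7205


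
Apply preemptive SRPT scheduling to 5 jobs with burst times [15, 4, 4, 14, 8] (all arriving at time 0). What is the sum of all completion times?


Since all jobs arrive at t=0, SRPT equals SPT ordering.
SPT order: [4, 4, 8, 14, 15]
Completion times:
  Job 1: p=4, C=4
  Job 2: p=4, C=8
  Job 3: p=8, C=16
  Job 4: p=14, C=30
  Job 5: p=15, C=45
Total completion time = 4 + 8 + 16 + 30 + 45 = 103

103


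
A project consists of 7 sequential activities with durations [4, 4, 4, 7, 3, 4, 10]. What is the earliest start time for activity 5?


Activity 5 starts after activities 1 through 4 complete.
Predecessor durations: [4, 4, 4, 7]
ES = 4 + 4 + 4 + 7 = 19

19


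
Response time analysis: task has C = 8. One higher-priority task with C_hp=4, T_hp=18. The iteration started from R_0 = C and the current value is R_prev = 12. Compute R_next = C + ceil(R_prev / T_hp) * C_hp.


R_next = C + ceil(R_prev / T_hp) * C_hp
ceil(12 / 18) = ceil(0.6667) = 1
Interference = 1 * 4 = 4
R_next = 8 + 4 = 12
R_next = R_prev, so the iteration has converged (response time = 12).

12


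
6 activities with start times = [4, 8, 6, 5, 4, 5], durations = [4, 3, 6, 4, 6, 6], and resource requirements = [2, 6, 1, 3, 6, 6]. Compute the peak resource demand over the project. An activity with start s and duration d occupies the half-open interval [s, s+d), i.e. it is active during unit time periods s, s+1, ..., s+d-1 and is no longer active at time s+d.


Each activity i is active on [start_i, start_i + duration_i).
Compute total resource usage per time slot:
  t=0: active resources = [], total = 0
  t=1: active resources = [], total = 0
  t=2: active resources = [], total = 0
  t=3: active resources = [], total = 0
  t=4: active resources = [2, 6], total = 8
  t=5: active resources = [2, 3, 6, 6], total = 17
  t=6: active resources = [2, 1, 3, 6, 6], total = 18
  t=7: active resources = [2, 1, 3, 6, 6], total = 18
  t=8: active resources = [6, 1, 3, 6, 6], total = 22
  t=9: active resources = [6, 1, 6, 6], total = 19
  t=10: active resources = [6, 1, 6], total = 13
  t=11: active resources = [1], total = 1
Peak resource demand = 22

22


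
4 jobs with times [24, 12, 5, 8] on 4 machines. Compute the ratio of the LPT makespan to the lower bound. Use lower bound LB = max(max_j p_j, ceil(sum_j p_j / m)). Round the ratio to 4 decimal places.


LPT order: [24, 12, 8, 5]
Machine loads after assignment: [24, 12, 8, 5]
LPT makespan = 24
Lower bound = max(max_job, ceil(total/4)) = max(24, 13) = 24
Ratio = 24 / 24 = 1.0

1.0


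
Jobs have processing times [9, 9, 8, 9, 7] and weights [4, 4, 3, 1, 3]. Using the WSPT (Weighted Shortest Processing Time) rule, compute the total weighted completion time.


Compute p/w ratios and sort ascending (WSPT): [(9, 4), (9, 4), (7, 3), (8, 3), (9, 1)]
Compute weighted completion times:
  Job (p=9,w=4): C=9, w*C=4*9=36
  Job (p=9,w=4): C=18, w*C=4*18=72
  Job (p=7,w=3): C=25, w*C=3*25=75
  Job (p=8,w=3): C=33, w*C=3*33=99
  Job (p=9,w=1): C=42, w*C=1*42=42
Total weighted completion time = 324

324


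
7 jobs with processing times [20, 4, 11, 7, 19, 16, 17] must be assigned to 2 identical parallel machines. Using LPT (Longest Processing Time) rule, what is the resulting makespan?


Sort jobs in decreasing order (LPT): [20, 19, 17, 16, 11, 7, 4]
Assign each job to the least loaded machine:
  Machine 1: jobs [20, 16, 11], load = 47
  Machine 2: jobs [19, 17, 7, 4], load = 47
Makespan = max load = 47

47


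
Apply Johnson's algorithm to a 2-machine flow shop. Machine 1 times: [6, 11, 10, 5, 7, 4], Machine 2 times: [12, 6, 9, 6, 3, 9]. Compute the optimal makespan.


Apply Johnson's rule:
  Group 1 (a <= b): [(6, 4, 9), (4, 5, 6), (1, 6, 12)]
  Group 2 (a > b): [(3, 10, 9), (2, 11, 6), (5, 7, 3)]
Optimal job order: [6, 4, 1, 3, 2, 5]
Schedule:
  Job 6: M1 done at 4, M2 done at 13
  Job 4: M1 done at 9, M2 done at 19
  Job 1: M1 done at 15, M2 done at 31
  Job 3: M1 done at 25, M2 done at 40
  Job 2: M1 done at 36, M2 done at 46
  Job 5: M1 done at 43, M2 done at 49
Makespan = 49

49


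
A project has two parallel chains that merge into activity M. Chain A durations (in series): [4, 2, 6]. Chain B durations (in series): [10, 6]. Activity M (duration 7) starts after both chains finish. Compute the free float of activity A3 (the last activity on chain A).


ES(A3) = sum of predecessors on chain A = 6
EF(A3) = ES + duration = 6 + 6 = 12
Successor of A3 is M. ES(M) = max(sum(A), sum(B)) = max(12, 16) = 16
Free float = ES(successor) - EF(current) = 16 - 12 = 4

4


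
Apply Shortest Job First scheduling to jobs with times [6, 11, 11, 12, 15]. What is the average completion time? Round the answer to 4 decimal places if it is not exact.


SJF order (ascending): [6, 11, 11, 12, 15]
Completion times:
  Job 1: burst=6, C=6
  Job 2: burst=11, C=17
  Job 3: burst=11, C=28
  Job 4: burst=12, C=40
  Job 5: burst=15, C=55
Average completion = 146/5 = 29.2

29.2


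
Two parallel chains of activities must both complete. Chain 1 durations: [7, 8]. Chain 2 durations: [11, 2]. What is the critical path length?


Path A total = 7 + 8 = 15
Path B total = 11 + 2 = 13
Critical path = longest path = max(15, 13) = 15

15


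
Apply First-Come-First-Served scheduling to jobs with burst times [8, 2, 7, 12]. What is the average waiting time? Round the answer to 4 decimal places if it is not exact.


FCFS order (as given): [8, 2, 7, 12]
Waiting times:
  Job 1: wait = 0
  Job 2: wait = 8
  Job 3: wait = 10
  Job 4: wait = 17
Sum of waiting times = 35
Average waiting time = 35/4 = 8.75

8.75


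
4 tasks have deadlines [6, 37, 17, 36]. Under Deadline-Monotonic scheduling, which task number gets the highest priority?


Sort tasks by relative deadline (ascending):
  Task 1: deadline = 6
  Task 3: deadline = 17
  Task 4: deadline = 36
  Task 2: deadline = 37
Priority order (highest first): [1, 3, 4, 2]
Highest priority task = 1

1


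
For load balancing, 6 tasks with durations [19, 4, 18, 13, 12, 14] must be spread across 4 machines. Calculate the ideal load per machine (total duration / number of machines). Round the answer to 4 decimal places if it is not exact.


Total processing time = 19 + 4 + 18 + 13 + 12 + 14 = 80
Number of machines = 4
Ideal balanced load = 80 / 4 = 20.0

20.0


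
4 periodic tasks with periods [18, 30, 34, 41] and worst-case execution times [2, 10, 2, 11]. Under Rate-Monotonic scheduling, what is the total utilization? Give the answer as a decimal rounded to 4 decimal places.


Compute individual utilizations (exact fractions):
  Task 1: C/T = 2/18 = 1/9 (approx. 0.1111)
  Task 2: C/T = 10/30 = 1/3 (approx. 0.3333)
  Task 3: C/T = 2/34 = 1/17 (approx. 0.0588)
  Task 4: C/T = 11/41 (approx. 0.2683)
Total utilization U = 1/9 + 1/3 + 1/17 + 11/41 = 4840/6273
Rounded to 4 decimal places: U = 0.7716
RM (Liu & Layland) bound for 4 tasks = 0.756828; compare with U = 4840/6273 (approx. 0.771561)
bound < U <= 1, so the RM sufficient condition is not met (inconclusive; an exact test such as response-time analysis is needed).

0.7716


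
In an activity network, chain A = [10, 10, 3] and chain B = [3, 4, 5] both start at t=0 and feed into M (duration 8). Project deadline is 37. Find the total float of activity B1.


Forward pass: ES(B1) = sum of predecessors on chain B = 0
EF = ES + duration = 0 + 3 = 3
Backward pass: LF(M) = deadline = 37; LS(M) = 37 - 8 = 29
LF(B1) = LS(M) - sum(successors on chain B) = 29 - 9 = 20
LS = LF - duration = 20 - 3 = 17
Total float = LS - ES = 17 - 0 = 17

17


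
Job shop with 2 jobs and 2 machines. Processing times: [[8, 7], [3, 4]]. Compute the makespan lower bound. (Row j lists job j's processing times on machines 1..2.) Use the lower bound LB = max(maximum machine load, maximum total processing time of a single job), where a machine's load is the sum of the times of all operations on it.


Machine loads:
  Machine 1: 8 + 3 = 11
  Machine 2: 7 + 4 = 11
Max machine load = 11
Job totals:
  Job 1: 15
  Job 2: 7
Max job total = 15
Lower bound = max(11, 15) = 15

15


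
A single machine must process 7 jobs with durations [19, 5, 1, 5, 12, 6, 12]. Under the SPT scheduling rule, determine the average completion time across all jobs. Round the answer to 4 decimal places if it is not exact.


Sort jobs by processing time (SPT order): [1, 5, 5, 6, 12, 12, 19]
Compute completion times sequentially:
  Job 1: processing = 1, completes at 1
  Job 2: processing = 5, completes at 6
  Job 3: processing = 5, completes at 11
  Job 4: processing = 6, completes at 17
  Job 5: processing = 12, completes at 29
  Job 6: processing = 12, completes at 41
  Job 7: processing = 19, completes at 60
Sum of completion times = 165
Average completion time = 165/7 = 23.5714

23.5714


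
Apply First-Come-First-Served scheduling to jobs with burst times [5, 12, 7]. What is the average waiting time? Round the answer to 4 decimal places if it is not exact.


FCFS order (as given): [5, 12, 7]
Waiting times:
  Job 1: wait = 0
  Job 2: wait = 5
  Job 3: wait = 17
Sum of waiting times = 22
Average waiting time = 22/3 = 7.3333

7.3333


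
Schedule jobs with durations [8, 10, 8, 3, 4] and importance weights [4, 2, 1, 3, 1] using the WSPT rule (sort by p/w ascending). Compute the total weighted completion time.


Compute p/w ratios and sort ascending (WSPT): [(3, 3), (8, 4), (4, 1), (10, 2), (8, 1)]
Compute weighted completion times:
  Job (p=3,w=3): C=3, w*C=3*3=9
  Job (p=8,w=4): C=11, w*C=4*11=44
  Job (p=4,w=1): C=15, w*C=1*15=15
  Job (p=10,w=2): C=25, w*C=2*25=50
  Job (p=8,w=1): C=33, w*C=1*33=33
Total weighted completion time = 151

151


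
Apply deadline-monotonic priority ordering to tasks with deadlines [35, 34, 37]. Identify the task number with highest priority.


Sort tasks by relative deadline (ascending):
  Task 2: deadline = 34
  Task 1: deadline = 35
  Task 3: deadline = 37
Priority order (highest first): [2, 1, 3]
Highest priority task = 2

2


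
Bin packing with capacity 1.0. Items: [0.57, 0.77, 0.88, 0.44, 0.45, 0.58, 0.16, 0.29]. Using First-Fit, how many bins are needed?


Place items sequentially using First-Fit:
  Item 0.57 -> new Bin 1
  Item 0.77 -> new Bin 2
  Item 0.88 -> new Bin 3
  Item 0.44 -> new Bin 4
  Item 0.45 -> Bin 4 (now 0.89)
  Item 0.58 -> new Bin 5
  Item 0.16 -> Bin 1 (now 0.73)
  Item 0.29 -> Bin 5 (now 0.87)
Total bins used = 5

5


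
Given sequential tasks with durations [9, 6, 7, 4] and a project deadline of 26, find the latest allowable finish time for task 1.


LF(activity 1) = deadline - sum of successor durations
Successors: activities 2 through 4 with durations [6, 7, 4]
Sum of successor durations = 17
LF = 26 - 17 = 9

9


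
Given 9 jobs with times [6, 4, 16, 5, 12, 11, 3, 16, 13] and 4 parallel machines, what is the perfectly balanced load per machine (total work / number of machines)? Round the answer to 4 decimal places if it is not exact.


Total processing time = 6 + 4 + 16 + 5 + 12 + 11 + 3 + 16 + 13 = 86
Number of machines = 4
Ideal balanced load = 86 / 4 = 21.5

21.5


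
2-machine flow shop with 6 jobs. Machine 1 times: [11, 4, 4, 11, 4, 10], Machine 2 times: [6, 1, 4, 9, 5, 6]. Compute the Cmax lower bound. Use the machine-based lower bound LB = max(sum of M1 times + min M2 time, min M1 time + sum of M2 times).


LB1 = sum(M1 times) + min(M2 times) = 44 + 1 = 45
LB2 = min(M1 times) + sum(M2 times) = 4 + 31 = 35
Lower bound = max(LB1, LB2) = max(45, 35) = 45

45


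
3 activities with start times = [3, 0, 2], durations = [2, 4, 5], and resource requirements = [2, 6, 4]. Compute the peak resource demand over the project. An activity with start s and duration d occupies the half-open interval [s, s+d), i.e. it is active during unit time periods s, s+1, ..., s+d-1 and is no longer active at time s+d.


Each activity i is active on [start_i, start_i + duration_i).
Compute total resource usage per time slot:
  t=0: active resources = [6], total = 6
  t=1: active resources = [6], total = 6
  t=2: active resources = [6, 4], total = 10
  t=3: active resources = [2, 6, 4], total = 12
  t=4: active resources = [2, 4], total = 6
  t=5: active resources = [4], total = 4
  t=6: active resources = [4], total = 4
Peak resource demand = 12

12


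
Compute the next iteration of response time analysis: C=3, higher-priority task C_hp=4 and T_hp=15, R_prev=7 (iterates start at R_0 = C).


R_next = C + ceil(R_prev / T_hp) * C_hp
ceil(7 / 15) = ceil(0.4667) = 1
Interference = 1 * 4 = 4
R_next = 3 + 4 = 7
R_next = R_prev, so the iteration has converged (response time = 7).

7


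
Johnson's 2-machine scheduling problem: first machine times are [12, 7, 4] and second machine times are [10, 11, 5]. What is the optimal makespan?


Apply Johnson's rule:
  Group 1 (a <= b): [(3, 4, 5), (2, 7, 11)]
  Group 2 (a > b): [(1, 12, 10)]
Optimal job order: [3, 2, 1]
Schedule:
  Job 3: M1 done at 4, M2 done at 9
  Job 2: M1 done at 11, M2 done at 22
  Job 1: M1 done at 23, M2 done at 33
Makespan = 33

33


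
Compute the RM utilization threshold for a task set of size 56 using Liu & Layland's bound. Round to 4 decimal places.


Compute 2^(1/56) = 1.0124545481
Subtract 1: 1.0124545481 - 1 = 0.0124545481
Multiply by n: 56 * 0.0124545481 = 0.6974546936
Round to 4 dp: 0.6975

0.6975


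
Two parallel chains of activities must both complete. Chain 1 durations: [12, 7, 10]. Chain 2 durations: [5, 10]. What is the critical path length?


Path A total = 12 + 7 + 10 = 29
Path B total = 5 + 10 = 15
Critical path = longest path = max(29, 15) = 29

29


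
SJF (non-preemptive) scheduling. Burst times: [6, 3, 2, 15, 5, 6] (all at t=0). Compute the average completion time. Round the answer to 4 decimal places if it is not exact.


SJF order (ascending): [2, 3, 5, 6, 6, 15]
Completion times:
  Job 1: burst=2, C=2
  Job 2: burst=3, C=5
  Job 3: burst=5, C=10
  Job 4: burst=6, C=16
  Job 5: burst=6, C=22
  Job 6: burst=15, C=37
Average completion = 92/6 = 15.3333

15.3333


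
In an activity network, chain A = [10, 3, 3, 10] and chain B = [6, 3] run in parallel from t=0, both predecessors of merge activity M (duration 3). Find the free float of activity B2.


ES(B2) = sum of predecessors on chain B = 6
EF(B2) = ES + duration = 6 + 3 = 9
Successor of B2 is M. ES(M) = max(sum(A), sum(B)) = max(26, 9) = 26
Free float = ES(successor) - EF(current) = 26 - 9 = 17

17


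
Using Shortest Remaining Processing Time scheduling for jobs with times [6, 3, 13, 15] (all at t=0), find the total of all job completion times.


Since all jobs arrive at t=0, SRPT equals SPT ordering.
SPT order: [3, 6, 13, 15]
Completion times:
  Job 1: p=3, C=3
  Job 2: p=6, C=9
  Job 3: p=13, C=22
  Job 4: p=15, C=37
Total completion time = 3 + 9 + 22 + 37 = 71

71


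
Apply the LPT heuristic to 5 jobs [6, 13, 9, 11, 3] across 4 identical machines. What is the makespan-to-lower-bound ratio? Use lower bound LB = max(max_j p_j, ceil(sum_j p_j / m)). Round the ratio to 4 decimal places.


LPT order: [13, 11, 9, 6, 3]
Machine loads after assignment: [13, 11, 9, 9]
LPT makespan = 13
Lower bound = max(max_job, ceil(total/4)) = max(13, 11) = 13
Ratio = 13 / 13 = 1.0

1.0


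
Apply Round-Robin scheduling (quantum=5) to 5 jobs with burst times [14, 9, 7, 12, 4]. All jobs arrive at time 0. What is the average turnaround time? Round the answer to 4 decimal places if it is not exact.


Time quantum = 5
Execution trace:
  J1 runs 5 units, time = 5
  J2 runs 5 units, time = 10
  J3 runs 5 units, time = 15
  J4 runs 5 units, time = 20
  J5 runs 4 units, time = 24
  J1 runs 5 units, time = 29
  J2 runs 4 units, time = 33
  J3 runs 2 units, time = 35
  J4 runs 5 units, time = 40
  J1 runs 4 units, time = 44
  J4 runs 2 units, time = 46
Finish times: [44, 33, 35, 46, 24]
Average turnaround = 182/5 = 36.4

36.4


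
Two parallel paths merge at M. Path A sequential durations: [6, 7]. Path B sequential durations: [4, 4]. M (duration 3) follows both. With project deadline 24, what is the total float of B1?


Forward pass: ES(B1) = sum of predecessors on chain B = 0
EF = ES + duration = 0 + 4 = 4
Backward pass: LF(M) = deadline = 24; LS(M) = 24 - 3 = 21
LF(B1) = LS(M) - sum(successors on chain B) = 21 - 4 = 17
LS = LF - duration = 17 - 4 = 13
Total float = LS - ES = 13 - 0 = 13

13


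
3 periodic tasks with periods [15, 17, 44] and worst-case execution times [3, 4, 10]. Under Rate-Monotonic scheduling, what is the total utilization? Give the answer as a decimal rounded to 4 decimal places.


Compute individual utilizations (exact fractions):
  Task 1: C/T = 3/15 = 1/5 (approx. 0.2)
  Task 2: C/T = 4/17 (approx. 0.2353)
  Task 3: C/T = 10/44 = 5/22 (approx. 0.2273)
Total utilization U = 1/5 + 4/17 + 5/22 = 1239/1870
Rounded to 4 decimal places: U = 0.6626
RM (Liu & Layland) bound for 3 tasks = 0.779763; compare with U = 1239/1870 (approx. 0.662567)
U <= bound, so schedulable by RM sufficient condition.

0.6626


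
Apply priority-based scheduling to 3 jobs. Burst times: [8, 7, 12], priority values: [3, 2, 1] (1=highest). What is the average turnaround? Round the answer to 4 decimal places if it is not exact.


Sort by priority (ascending = highest first):
Order: [(1, 12), (2, 7), (3, 8)]
Completion times:
  Priority 1, burst=12, C=12
  Priority 2, burst=7, C=19
  Priority 3, burst=8, C=27
Average turnaround = 58/3 = 19.3333

19.3333


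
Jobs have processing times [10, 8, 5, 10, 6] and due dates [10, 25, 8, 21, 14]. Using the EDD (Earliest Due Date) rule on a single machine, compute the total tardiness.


Sort by due date (EDD order): [(5, 8), (10, 10), (6, 14), (10, 21), (8, 25)]
Compute completion times and tardiness:
  Job 1: p=5, d=8, C=5, tardiness=max(0,5-8)=0
  Job 2: p=10, d=10, C=15, tardiness=max(0,15-10)=5
  Job 3: p=6, d=14, C=21, tardiness=max(0,21-14)=7
  Job 4: p=10, d=21, C=31, tardiness=max(0,31-21)=10
  Job 5: p=8, d=25, C=39, tardiness=max(0,39-25)=14
Total tardiness = 36

36


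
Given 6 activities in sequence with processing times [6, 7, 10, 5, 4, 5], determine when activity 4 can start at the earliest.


Activity 4 starts after activities 1 through 3 complete.
Predecessor durations: [6, 7, 10]
ES = 6 + 7 + 10 = 23

23


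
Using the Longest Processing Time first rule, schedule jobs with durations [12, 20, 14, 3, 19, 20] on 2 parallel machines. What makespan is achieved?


Sort jobs in decreasing order (LPT): [20, 20, 19, 14, 12, 3]
Assign each job to the least loaded machine:
  Machine 1: jobs [20, 19, 3], load = 42
  Machine 2: jobs [20, 14, 12], load = 46
Makespan = max load = 46

46


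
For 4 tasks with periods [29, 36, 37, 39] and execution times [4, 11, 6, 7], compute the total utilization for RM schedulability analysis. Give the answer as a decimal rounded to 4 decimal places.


Compute individual utilizations (exact fractions):
  Task 1: C/T = 4/29 (approx. 0.1379)
  Task 2: C/T = 11/36 (approx. 0.3056)
  Task 3: C/T = 6/37 (approx. 0.1622)
  Task 4: C/T = 7/39 (approx. 0.1795)
Total utilization U = 4/29 + 11/36 + 6/37 + 7/39 = 394267/502164
Rounded to 4 decimal places: U = 0.7851
RM (Liu & Layland) bound for 4 tasks = 0.756828; compare with U = 394267/502164 (approx. 0.785136)
bound < U <= 1, so the RM sufficient condition is not met (inconclusive; an exact test such as response-time analysis is needed).

0.7851


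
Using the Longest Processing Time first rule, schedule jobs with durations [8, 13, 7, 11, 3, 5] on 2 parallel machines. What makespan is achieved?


Sort jobs in decreasing order (LPT): [13, 11, 8, 7, 5, 3]
Assign each job to the least loaded machine:
  Machine 1: jobs [13, 7, 3], load = 23
  Machine 2: jobs [11, 8, 5], load = 24
Makespan = max load = 24

24


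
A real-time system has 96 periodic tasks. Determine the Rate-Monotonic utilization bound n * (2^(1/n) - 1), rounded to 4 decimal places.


Compute 2^(1/96) = 1.0072464122
Subtract 1: 1.0072464122 - 1 = 0.0072464122
Multiply by n: 96 * 0.0072464122 = 0.6956555712
Round to 4 dp: 0.6957

0.6957


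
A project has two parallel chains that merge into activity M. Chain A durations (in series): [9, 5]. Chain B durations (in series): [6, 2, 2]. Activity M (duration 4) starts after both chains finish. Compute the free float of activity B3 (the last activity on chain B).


ES(B3) = sum of predecessors on chain B = 8
EF(B3) = ES + duration = 8 + 2 = 10
Successor of B3 is M. ES(M) = max(sum(A), sum(B)) = max(14, 10) = 14
Free float = ES(successor) - EF(current) = 14 - 10 = 4

4


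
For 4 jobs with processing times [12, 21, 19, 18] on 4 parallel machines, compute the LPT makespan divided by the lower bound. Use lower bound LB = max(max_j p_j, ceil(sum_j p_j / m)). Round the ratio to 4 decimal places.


LPT order: [21, 19, 18, 12]
Machine loads after assignment: [21, 19, 18, 12]
LPT makespan = 21
Lower bound = max(max_job, ceil(total/4)) = max(21, 18) = 21
Ratio = 21 / 21 = 1.0

1.0


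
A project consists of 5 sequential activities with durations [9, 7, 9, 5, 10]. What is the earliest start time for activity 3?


Activity 3 starts after activities 1 through 2 complete.
Predecessor durations: [9, 7]
ES = 9 + 7 = 16

16


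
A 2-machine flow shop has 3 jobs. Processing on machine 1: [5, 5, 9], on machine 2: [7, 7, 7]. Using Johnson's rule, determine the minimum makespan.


Apply Johnson's rule:
  Group 1 (a <= b): [(1, 5, 7), (2, 5, 7)]
  Group 2 (a > b): [(3, 9, 7)]
Optimal job order: [1, 2, 3]
Schedule:
  Job 1: M1 done at 5, M2 done at 12
  Job 2: M1 done at 10, M2 done at 19
  Job 3: M1 done at 19, M2 done at 26
Makespan = 26

26


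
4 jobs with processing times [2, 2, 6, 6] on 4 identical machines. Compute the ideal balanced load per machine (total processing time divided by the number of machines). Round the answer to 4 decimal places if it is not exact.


Total processing time = 2 + 2 + 6 + 6 = 16
Number of machines = 4
Ideal balanced load = 16 / 4 = 4.0

4.0


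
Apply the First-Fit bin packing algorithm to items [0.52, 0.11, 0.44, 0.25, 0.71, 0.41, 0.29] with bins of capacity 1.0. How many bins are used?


Place items sequentially using First-Fit:
  Item 0.52 -> new Bin 1
  Item 0.11 -> Bin 1 (now 0.63)
  Item 0.44 -> new Bin 2
  Item 0.25 -> Bin 1 (now 0.88)
  Item 0.71 -> new Bin 3
  Item 0.41 -> Bin 2 (now 0.85)
  Item 0.29 -> Bin 3 (now 1.0)
Total bins used = 3

3


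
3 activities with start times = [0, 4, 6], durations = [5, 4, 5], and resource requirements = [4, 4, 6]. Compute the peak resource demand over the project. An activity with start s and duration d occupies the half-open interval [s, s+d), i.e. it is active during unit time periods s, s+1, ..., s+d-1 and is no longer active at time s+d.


Each activity i is active on [start_i, start_i + duration_i).
Compute total resource usage per time slot:
  t=0: active resources = [4], total = 4
  t=1: active resources = [4], total = 4
  t=2: active resources = [4], total = 4
  t=3: active resources = [4], total = 4
  t=4: active resources = [4, 4], total = 8
  t=5: active resources = [4], total = 4
  t=6: active resources = [4, 6], total = 10
  t=7: active resources = [4, 6], total = 10
  t=8: active resources = [6], total = 6
  t=9: active resources = [6], total = 6
  t=10: active resources = [6], total = 6
Peak resource demand = 10

10


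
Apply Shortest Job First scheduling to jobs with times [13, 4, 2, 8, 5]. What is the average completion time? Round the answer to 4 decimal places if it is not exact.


SJF order (ascending): [2, 4, 5, 8, 13]
Completion times:
  Job 1: burst=2, C=2
  Job 2: burst=4, C=6
  Job 3: burst=5, C=11
  Job 4: burst=8, C=19
  Job 5: burst=13, C=32
Average completion = 70/5 = 14.0

14.0


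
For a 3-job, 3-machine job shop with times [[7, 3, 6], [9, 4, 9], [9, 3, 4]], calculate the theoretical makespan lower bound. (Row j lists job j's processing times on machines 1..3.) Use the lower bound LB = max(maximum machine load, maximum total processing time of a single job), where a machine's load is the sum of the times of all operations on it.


Machine loads:
  Machine 1: 7 + 9 + 9 = 25
  Machine 2: 3 + 4 + 3 = 10
  Machine 3: 6 + 9 + 4 = 19
Max machine load = 25
Job totals:
  Job 1: 16
  Job 2: 22
  Job 3: 16
Max job total = 22
Lower bound = max(25, 22) = 25

25


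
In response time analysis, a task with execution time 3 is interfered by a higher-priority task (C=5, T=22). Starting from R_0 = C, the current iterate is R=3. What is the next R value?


R_next = C + ceil(R_prev / T_hp) * C_hp
ceil(3 / 22) = ceil(0.1364) = 1
Interference = 1 * 5 = 5
R_next = 3 + 5 = 8

8


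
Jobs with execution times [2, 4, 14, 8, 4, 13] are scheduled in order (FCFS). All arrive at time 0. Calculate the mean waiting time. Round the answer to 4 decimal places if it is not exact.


FCFS order (as given): [2, 4, 14, 8, 4, 13]
Waiting times:
  Job 1: wait = 0
  Job 2: wait = 2
  Job 3: wait = 6
  Job 4: wait = 20
  Job 5: wait = 28
  Job 6: wait = 32
Sum of waiting times = 88
Average waiting time = 88/6 = 14.6667

14.6667


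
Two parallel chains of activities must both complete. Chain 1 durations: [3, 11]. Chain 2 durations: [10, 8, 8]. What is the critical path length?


Path A total = 3 + 11 = 14
Path B total = 10 + 8 + 8 = 26
Critical path = longest path = max(14, 26) = 26

26


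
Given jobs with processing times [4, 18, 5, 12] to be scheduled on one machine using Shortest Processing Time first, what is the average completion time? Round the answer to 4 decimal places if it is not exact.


Sort jobs by processing time (SPT order): [4, 5, 12, 18]
Compute completion times sequentially:
  Job 1: processing = 4, completes at 4
  Job 2: processing = 5, completes at 9
  Job 3: processing = 12, completes at 21
  Job 4: processing = 18, completes at 39
Sum of completion times = 73
Average completion time = 73/4 = 18.25

18.25
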